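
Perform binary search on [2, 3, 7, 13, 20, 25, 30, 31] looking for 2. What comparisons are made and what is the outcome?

Binary search for 2 in [2, 3, 7, 13, 20, 25, 30, 31]:

lo=0, hi=7, mid=3, arr[mid]=13 -> 13 > 2, search left half
lo=0, hi=2, mid=1, arr[mid]=3 -> 3 > 2, search left half
lo=0, hi=0, mid=0, arr[mid]=2 -> Found target at index 0!

Binary search finds 2 at index 0 after 3 comparisons. The search repeatedly halves the search space by comparing with the middle element.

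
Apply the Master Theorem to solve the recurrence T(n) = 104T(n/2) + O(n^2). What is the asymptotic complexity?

Master Theorem for T(n) = 104T(n/2) + O(n^2):

a = 104, b = 2, c = 2
log_b(a) = log_2(104) = 6.7004

Case 1: c = 2 < log_2(104) = 6.7004
T(n) = O(n^(log_2 104))

For T(n) = 104T(n/2) + O(n^2): log_2(104) = 6.7004. This is Case 1 of the Master Theorem (c < log_b(a), work dominated by leaves), giving O(n^(log_2 104)).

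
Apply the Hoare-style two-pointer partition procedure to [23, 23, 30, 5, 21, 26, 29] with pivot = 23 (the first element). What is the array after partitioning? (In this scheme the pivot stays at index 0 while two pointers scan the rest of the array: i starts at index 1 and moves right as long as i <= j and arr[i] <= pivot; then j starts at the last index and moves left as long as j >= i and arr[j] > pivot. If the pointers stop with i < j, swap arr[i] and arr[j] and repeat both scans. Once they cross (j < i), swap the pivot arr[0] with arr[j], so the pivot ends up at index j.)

Hoare-style two-pointer partition with pivot = 23:

Initial array: [23, 23, 30, 5, 21, 26, 29]

Pointers start at i = 1, j = 6.
i stops at index 2 (arr[2]=30 > 23), j stops at index 4 (arr[4]=21 <= 23): swap arr[2] and arr[4], array becomes [23, 23, 21, 5, 30, 26, 29]
i ends at 4, j ends at 3: the pointers have crossed (j < i), so scanning stops.

Swap pivot arr[0] with arr[3] to place pivot at position 3: [5, 23, 21, 23, 30, 26, 29]
Pivot position: 3

After partitioning with pivot 23, the array becomes [5, 23, 21, 23, 30, 26, 29]. The pivot is placed at index 3. All elements to the left of the pivot are <= 23, and all elements to the right are > 23.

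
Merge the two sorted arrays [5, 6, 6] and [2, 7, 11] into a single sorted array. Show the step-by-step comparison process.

Merging process:

Compare 5 vs 2: take 2 from right. Merged: [2]
Compare 5 vs 7: take 5 from left. Merged: [2, 5]
Compare 6 vs 7: take 6 from left. Merged: [2, 5, 6]
Compare 6 vs 7: take 6 from left. Merged: [2, 5, 6, 6]
Append remaining from right: [7, 11]. Merged: [2, 5, 6, 6, 7, 11]

Final merged array: [2, 5, 6, 6, 7, 11]
Total comparisons: 4

The merged array is [2, 5, 6, 6, 7, 11], requiring 4 comparisons. The merge step runs in O(n) time where n is the total number of elements.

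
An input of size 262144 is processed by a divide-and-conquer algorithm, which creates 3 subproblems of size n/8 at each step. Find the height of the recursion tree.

For divide and conquer with division factor 8:

Problem sizes at each level:
Level 0: 262144
Level 1: 32768
Level 2: 4096
Level 3: 512
Level 4: 64
Level 5: 8
Level 6: 1

The root is level 0 and the size-1 base case is level 6 (the tree spans levels 0 through 6, i.e. 7 levels counting the root), so the depth is the number of divisions: log_8(262144) = 6

The recursion tree depth is log_8(262144) = 6. At each level, the problem size is divided by 8, so it takes 6 divisions to reduce to a base case of size 1. The algorithm makes 3 recursive calls at each level.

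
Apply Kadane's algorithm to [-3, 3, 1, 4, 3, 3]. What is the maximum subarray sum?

Using Kadane's algorithm on [-3, 3, 1, 4, 3, 3]:

Scanning through the array:
Position 1 (value 3): max_ending_here = 3, max_so_far = 3
Position 2 (value 1): max_ending_here = 4, max_so_far = 4
Position 3 (value 4): max_ending_here = 8, max_so_far = 8
Position 4 (value 3): max_ending_here = 11, max_so_far = 11
Position 5 (value 3): max_ending_here = 14, max_so_far = 14

Maximum subarray: [3, 1, 4, 3, 3]
Maximum sum: 14

The maximum subarray is [3, 1, 4, 3, 3] with sum 14. This subarray runs from index 1 to index 5.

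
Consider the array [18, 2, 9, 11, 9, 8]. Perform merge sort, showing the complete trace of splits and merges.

Merge sort trace:

Split: [18, 2, 9, 11, 9, 8] -> [18, 2, 9] and [11, 9, 8]
  Split: [18, 2, 9] -> [18] and [2, 9]
    Split: [2, 9] -> [2] and [9]
    Merge: [2] + [9] -> [2, 9]
  Merge: [18] + [2, 9] -> [2, 9, 18]
  Split: [11, 9, 8] -> [11] and [9, 8]
    Split: [9, 8] -> [9] and [8]
    Merge: [9] + [8] -> [8, 9]
  Merge: [11] + [8, 9] -> [8, 9, 11]
Merge: [2, 9, 18] + [8, 9, 11] -> [2, 8, 9, 9, 11, 18]

Final sorted array: [2, 8, 9, 9, 11, 18]

The merge sort proceeds by recursively splitting the array and merging sorted halves.
After all merges, the sorted array is [2, 8, 9, 9, 11, 18].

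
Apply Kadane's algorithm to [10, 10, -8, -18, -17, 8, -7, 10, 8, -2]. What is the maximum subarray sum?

Using Kadane's algorithm on [10, 10, -8, -18, -17, 8, -7, 10, 8, -2]:

Scanning through the array:
Position 1 (value 10): max_ending_here = 20, max_so_far = 20
Position 2 (value -8): max_ending_here = 12, max_so_far = 20
Position 3 (value -18): max_ending_here = -6, max_so_far = 20
Position 4 (value -17): max_ending_here = -17, max_so_far = 20
Position 5 (value 8): max_ending_here = 8, max_so_far = 20
Position 6 (value -7): max_ending_here = 1, max_so_far = 20
Position 7 (value 10): max_ending_here = 11, max_so_far = 20
Position 8 (value 8): max_ending_here = 19, max_so_far = 20
Position 9 (value -2): max_ending_here = 17, max_so_far = 20

Maximum subarray: [10, 10]
Maximum sum: 20

The maximum subarray is [10, 10] with sum 20. This subarray runs from index 0 to index 1.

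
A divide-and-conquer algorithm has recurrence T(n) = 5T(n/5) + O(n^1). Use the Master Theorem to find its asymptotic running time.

Master Theorem for T(n) = 5T(n/5) + O(n^1):

a = 5, b = 5, c = 1
log_b(a) = log_5(5) = 1.0000

Case 2: c = 1 = log_5(5) = 1.0000
T(n) = O(n^1 log n) = O(n log n)

For T(n) = 5T(n/5) + O(n^1): log_5(5) = 1.0000. This is Case 2 of the Master Theorem (c = log_b(a), equal work at all levels), giving O(n log n).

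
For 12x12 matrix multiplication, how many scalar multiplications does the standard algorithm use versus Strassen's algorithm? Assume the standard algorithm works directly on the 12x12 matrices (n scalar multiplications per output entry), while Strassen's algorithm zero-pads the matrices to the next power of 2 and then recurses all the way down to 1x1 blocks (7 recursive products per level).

Matrix multiplication for 12x12 matrices:

Strassen's algorithm requires power-of-2 dimensions. Pad 12x12 to 16x16 (next power of 2).

Standard algorithm: 12^3 = 1728 multiplications
Strassen's algorithm: 7^(log2(16)) = 7^4 = 2401 multiplications
Difference: 1728 - 2401 = -673 (Strassen uses MORE here due to padding overhead — for small or just-over-power-of-2 n, padding can outweigh the per-level savings)

Standard: 1728 multiplications (12^3). Strassen: 2401 multiplications (7^4, after padding to 16x16). Strassen reduces 8 recursive multiplications to 7 at each level.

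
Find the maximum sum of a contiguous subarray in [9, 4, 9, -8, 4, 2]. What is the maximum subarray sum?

Using Kadane's algorithm on [9, 4, 9, -8, 4, 2]:

Scanning through the array:
Position 1 (value 4): max_ending_here = 13, max_so_far = 13
Position 2 (value 9): max_ending_here = 22, max_so_far = 22
Position 3 (value -8): max_ending_here = 14, max_so_far = 22
Position 4 (value 4): max_ending_here = 18, max_so_far = 22
Position 5 (value 2): max_ending_here = 20, max_so_far = 22

Maximum subarray: [9, 4, 9]
Maximum sum: 22

The maximum subarray is [9, 4, 9] with sum 22. This subarray runs from index 0 to index 2.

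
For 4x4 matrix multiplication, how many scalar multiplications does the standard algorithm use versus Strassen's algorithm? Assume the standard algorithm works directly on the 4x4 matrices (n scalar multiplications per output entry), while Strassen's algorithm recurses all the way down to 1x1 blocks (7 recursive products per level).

Matrix multiplication for 4x4 matrices:

Standard algorithm: 4^3 = 64 multiplications
Strassen's algorithm: 7^(log2(4)) = 7^2 = 49 multiplications
Savings: 64 - 49 = 15 multiplications

Standard: 64 multiplications (4^3). Strassen: 49 multiplications (7^2). Strassen reduces 8 recursive multiplications to 7 at each level.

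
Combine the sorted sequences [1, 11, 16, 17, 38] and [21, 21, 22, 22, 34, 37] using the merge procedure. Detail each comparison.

Merging process:

Compare 1 vs 21: take 1 from left. Merged: [1]
Compare 11 vs 21: take 11 from left. Merged: [1, 11]
Compare 16 vs 21: take 16 from left. Merged: [1, 11, 16]
Compare 17 vs 21: take 17 from left. Merged: [1, 11, 16, 17]
Compare 38 vs 21: take 21 from right. Merged: [1, 11, 16, 17, 21]
Compare 38 vs 21: take 21 from right. Merged: [1, 11, 16, 17, 21, 21]
Compare 38 vs 22: take 22 from right. Merged: [1, 11, 16, 17, 21, 21, 22]
Compare 38 vs 22: take 22 from right. Merged: [1, 11, 16, 17, 21, 21, 22, 22]
Compare 38 vs 34: take 34 from right. Merged: [1, 11, 16, 17, 21, 21, 22, 22, 34]
Compare 38 vs 37: take 37 from right. Merged: [1, 11, 16, 17, 21, 21, 22, 22, 34, 37]
Append remaining from left: [38]. Merged: [1, 11, 16, 17, 21, 21, 22, 22, 34, 37, 38]

Final merged array: [1, 11, 16, 17, 21, 21, 22, 22, 34, 37, 38]
Total comparisons: 10

The merged array is [1, 11, 16, 17, 21, 21, 22, 22, 34, 37, 38], requiring 10 comparisons. The merge step runs in O(n) time where n is the total number of elements.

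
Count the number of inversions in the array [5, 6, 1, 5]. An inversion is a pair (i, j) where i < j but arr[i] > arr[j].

Finding inversions in [5, 6, 1, 5]:

(0, 2): arr[0]=5 > arr[2]=1
(1, 2): arr[1]=6 > arr[2]=1
(1, 3): arr[1]=6 > arr[3]=5

Total inversions: 3

The array has 3 inversion(s): (0,2), (1,2), (1,3). Each pair (i,j) satisfies i < j and arr[i] > arr[j].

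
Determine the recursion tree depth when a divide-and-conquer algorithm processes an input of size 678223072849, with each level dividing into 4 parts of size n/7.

For divide and conquer with division factor 7:

Problem sizes at each level:
Level 0: 678223072849
Level 1: 96889010407
Level 2: 13841287201
Level 3: 1977326743
Level 4: 282475249
Level 5: 40353607
Level 6: 5764801
Level 7: 823543
Level 8: 117649
Level 9: 16807
Level 10: 2401
Level 11: 343
Level 12: 49
Level 13: 7
Level 14: 1

The root is level 0 and the size-1 base case is level 14 (the tree spans levels 0 through 14, i.e. 15 levels counting the root), so the depth is the number of divisions: log_7(678223072849) = 14

The recursion tree depth is log_7(678223072849) = 14. At each level, the problem size is divided by 7, so it takes 14 divisions to reduce to a base case of size 1. The algorithm makes 4 recursive calls at each level.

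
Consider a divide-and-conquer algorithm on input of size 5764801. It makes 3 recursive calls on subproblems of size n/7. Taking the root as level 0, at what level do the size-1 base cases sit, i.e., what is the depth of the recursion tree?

For divide and conquer with division factor 7:

Problem sizes at each level:
Level 0: 5764801
Level 1: 823543
Level 2: 117649
Level 3: 16807
Level 4: 2401
Level 5: 343
Level 6: 49
Level 7: 7
Level 8: 1

The root is level 0 and the size-1 base case is level 8 (the tree spans levels 0 through 8, i.e. 9 levels counting the root), so the depth is the number of divisions: log_7(5764801) = 8

The recursion tree depth is log_7(5764801) = 8. At each level, the problem size is divided by 7, so it takes 8 divisions to reduce to a base case of size 1. The algorithm makes 3 recursive calls at each level.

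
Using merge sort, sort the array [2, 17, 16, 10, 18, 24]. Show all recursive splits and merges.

Merge sort trace:

Split: [2, 17, 16, 10, 18, 24] -> [2, 17, 16] and [10, 18, 24]
  Split: [2, 17, 16] -> [2] and [17, 16]
    Split: [17, 16] -> [17] and [16]
    Merge: [17] + [16] -> [16, 17]
  Merge: [2] + [16, 17] -> [2, 16, 17]
  Split: [10, 18, 24] -> [10] and [18, 24]
    Split: [18, 24] -> [18] and [24]
    Merge: [18] + [24] -> [18, 24]
  Merge: [10] + [18, 24] -> [10, 18, 24]
Merge: [2, 16, 17] + [10, 18, 24] -> [2, 10, 16, 17, 18, 24]

Final sorted array: [2, 10, 16, 17, 18, 24]

The merge sort proceeds by recursively splitting the array and merging sorted halves.
After all merges, the sorted array is [2, 10, 16, 17, 18, 24].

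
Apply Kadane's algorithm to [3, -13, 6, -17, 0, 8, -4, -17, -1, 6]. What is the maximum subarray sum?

Using Kadane's algorithm on [3, -13, 6, -17, 0, 8, -4, -17, -1, 6]:

Scanning through the array:
Position 1 (value -13): max_ending_here = -10, max_so_far = 3
Position 2 (value 6): max_ending_here = 6, max_so_far = 6
Position 3 (value -17): max_ending_here = -11, max_so_far = 6
Position 4 (value 0): max_ending_here = 0, max_so_far = 6
Position 5 (value 8): max_ending_here = 8, max_so_far = 8
Position 6 (value -4): max_ending_here = 4, max_so_far = 8
Position 7 (value -17): max_ending_here = -13, max_so_far = 8
Position 8 (value -1): max_ending_here = -1, max_so_far = 8
Position 9 (value 6): max_ending_here = 6, max_so_far = 8

Maximum subarray: [0, 8]
Maximum sum: 8

The maximum subarray is [0, 8] with sum 8. This subarray runs from index 4 to index 5.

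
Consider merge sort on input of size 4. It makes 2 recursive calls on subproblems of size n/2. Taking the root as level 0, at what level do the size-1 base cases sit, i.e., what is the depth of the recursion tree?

For divide and conquer with division factor 2:

Problem sizes at each level:
Level 0: 4
Level 1: 2
Level 2: 1

The root is level 0 and the size-1 base case is level 2 (the tree spans levels 0 through 2, i.e. 3 levels counting the root), so the depth is the number of divisions: log_2(4) = 2

The recursion tree depth is log_2(4) = 2. At each level, the problem size is divided by 2, so it takes 2 divisions to reduce to a base case of size 1. The algorithm makes 2 recursive calls at each level.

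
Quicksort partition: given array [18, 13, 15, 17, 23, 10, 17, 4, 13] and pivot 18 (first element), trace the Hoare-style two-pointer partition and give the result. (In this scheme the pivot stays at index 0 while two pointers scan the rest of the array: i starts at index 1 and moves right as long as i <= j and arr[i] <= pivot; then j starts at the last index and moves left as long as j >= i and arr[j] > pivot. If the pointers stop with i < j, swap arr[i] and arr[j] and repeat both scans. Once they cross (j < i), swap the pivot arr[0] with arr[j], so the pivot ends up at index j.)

Hoare-style two-pointer partition with pivot = 18:

Initial array: [18, 13, 15, 17, 23, 10, 17, 4, 13]

Pointers start at i = 1, j = 8.
i stops at index 4 (arr[4]=23 > 18), j stops at index 8 (arr[8]=13 <= 18): swap arr[4] and arr[8], array becomes [18, 13, 15, 17, 13, 10, 17, 4, 23]
i ends at 8, j ends at 7: the pointers have crossed (j < i), so scanning stops.

Swap pivot arr[0] with arr[7] to place pivot at position 7: [4, 13, 15, 17, 13, 10, 17, 18, 23]
Pivot position: 7

After partitioning with pivot 18, the array becomes [4, 13, 15, 17, 13, 10, 17, 18, 23]. The pivot is placed at index 7. All elements to the left of the pivot are <= 18, and all elements to the right are > 18.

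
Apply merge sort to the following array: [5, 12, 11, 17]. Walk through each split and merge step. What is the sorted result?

Merge sort trace:

Split: [5, 12, 11, 17] -> [5, 12] and [11, 17]
  Split: [5, 12] -> [5] and [12]
  Merge: [5] + [12] -> [5, 12]
  Split: [11, 17] -> [11] and [17]
  Merge: [11] + [17] -> [11, 17]
Merge: [5, 12] + [11, 17] -> [5, 11, 12, 17]

Final sorted array: [5, 11, 12, 17]

The merge sort proceeds by recursively splitting the array and merging sorted halves.
After all merges, the sorted array is [5, 11, 12, 17].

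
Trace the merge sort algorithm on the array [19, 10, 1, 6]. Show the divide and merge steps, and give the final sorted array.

Merge sort trace:

Split: [19, 10, 1, 6] -> [19, 10] and [1, 6]
  Split: [19, 10] -> [19] and [10]
  Merge: [19] + [10] -> [10, 19]
  Split: [1, 6] -> [1] and [6]
  Merge: [1] + [6] -> [1, 6]
Merge: [10, 19] + [1, 6] -> [1, 6, 10, 19]

Final sorted array: [1, 6, 10, 19]

The merge sort proceeds by recursively splitting the array and merging sorted halves.
After all merges, the sorted array is [1, 6, 10, 19].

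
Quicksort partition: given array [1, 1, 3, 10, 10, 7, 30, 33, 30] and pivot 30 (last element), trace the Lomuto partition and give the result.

Lomuto partition with pivot = 30:

Initial array: [1, 1, 3, 10, 10, 7, 30, 33, 30]

arr[0]=1 <= 30: swap with position 0, array becomes [1, 1, 3, 10, 10, 7, 30, 33, 30]
arr[1]=1 <= 30: swap with position 1, array becomes [1, 1, 3, 10, 10, 7, 30, 33, 30]
arr[2]=3 <= 30: swap with position 2, array becomes [1, 1, 3, 10, 10, 7, 30, 33, 30]
arr[3]=10 <= 30: swap with position 3, array becomes [1, 1, 3, 10, 10, 7, 30, 33, 30]
arr[4]=10 <= 30: swap with position 4, array becomes [1, 1, 3, 10, 10, 7, 30, 33, 30]
arr[5]=7 <= 30: swap with position 5, array becomes [1, 1, 3, 10, 10, 7, 30, 33, 30]
arr[6]=30 <= 30: swap with position 6, array becomes [1, 1, 3, 10, 10, 7, 30, 33, 30]
arr[7]=33 > 30: no swap

Place pivot at position 7: [1, 1, 3, 10, 10, 7, 30, 30, 33]
Pivot position: 7

After partitioning with pivot 30, the array becomes [1, 1, 3, 10, 10, 7, 30, 30, 33]. The pivot is placed at index 7. All elements to the left of the pivot are <= 30, and all elements to the right are > 30.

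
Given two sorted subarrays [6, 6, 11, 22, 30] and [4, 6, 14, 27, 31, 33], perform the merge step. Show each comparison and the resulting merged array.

Merging process:

Compare 6 vs 4: take 4 from right. Merged: [4]
Compare 6 vs 6: take 6 from left. Merged: [4, 6]
Compare 6 vs 6: take 6 from left. Merged: [4, 6, 6]
Compare 11 vs 6: take 6 from right. Merged: [4, 6, 6, 6]
Compare 11 vs 14: take 11 from left. Merged: [4, 6, 6, 6, 11]
Compare 22 vs 14: take 14 from right. Merged: [4, 6, 6, 6, 11, 14]
Compare 22 vs 27: take 22 from left. Merged: [4, 6, 6, 6, 11, 14, 22]
Compare 30 vs 27: take 27 from right. Merged: [4, 6, 6, 6, 11, 14, 22, 27]
Compare 30 vs 31: take 30 from left. Merged: [4, 6, 6, 6, 11, 14, 22, 27, 30]
Append remaining from right: [31, 33]. Merged: [4, 6, 6, 6, 11, 14, 22, 27, 30, 31, 33]

Final merged array: [4, 6, 6, 6, 11, 14, 22, 27, 30, 31, 33]
Total comparisons: 9

The merged array is [4, 6, 6, 6, 11, 14, 22, 27, 30, 31, 33], requiring 9 comparisons. The merge step runs in O(n) time where n is the total number of elements.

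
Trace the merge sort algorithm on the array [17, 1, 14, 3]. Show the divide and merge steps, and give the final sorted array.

Merge sort trace:

Split: [17, 1, 14, 3] -> [17, 1] and [14, 3]
  Split: [17, 1] -> [17] and [1]
  Merge: [17] + [1] -> [1, 17]
  Split: [14, 3] -> [14] and [3]
  Merge: [14] + [3] -> [3, 14]
Merge: [1, 17] + [3, 14] -> [1, 3, 14, 17]

Final sorted array: [1, 3, 14, 17]

The merge sort proceeds by recursively splitting the array and merging sorted halves.
After all merges, the sorted array is [1, 3, 14, 17].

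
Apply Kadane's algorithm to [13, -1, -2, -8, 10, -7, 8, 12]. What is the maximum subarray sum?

Using Kadane's algorithm on [13, -1, -2, -8, 10, -7, 8, 12]:

Scanning through the array:
Position 1 (value -1): max_ending_here = 12, max_so_far = 13
Position 2 (value -2): max_ending_here = 10, max_so_far = 13
Position 3 (value -8): max_ending_here = 2, max_so_far = 13
Position 4 (value 10): max_ending_here = 12, max_so_far = 13
Position 5 (value -7): max_ending_here = 5, max_so_far = 13
Position 6 (value 8): max_ending_here = 13, max_so_far = 13
Position 7 (value 12): max_ending_here = 25, max_so_far = 25

Maximum subarray: [13, -1, -2, -8, 10, -7, 8, 12]
Maximum sum: 25

The maximum subarray is [13, -1, -2, -8, 10, -7, 8, 12] with sum 25. This subarray runs from index 0 to index 7.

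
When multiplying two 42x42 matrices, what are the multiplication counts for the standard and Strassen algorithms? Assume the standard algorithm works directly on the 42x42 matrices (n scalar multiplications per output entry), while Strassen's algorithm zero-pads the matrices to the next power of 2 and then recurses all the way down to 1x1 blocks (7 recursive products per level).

Matrix multiplication for 42x42 matrices:

Strassen's algorithm requires power-of-2 dimensions. Pad 42x42 to 64x64 (next power of 2).

Standard algorithm: 42^3 = 74088 multiplications
Strassen's algorithm: 7^(log2(64)) = 7^6 = 117649 multiplications
Difference: 74088 - 117649 = -43561 (Strassen uses MORE here due to padding overhead — for small or just-over-power-of-2 n, padding can outweigh the per-level savings)

Standard: 74088 multiplications (42^3). Strassen: 117649 multiplications (7^6, after padding to 64x64). Strassen reduces 8 recursive multiplications to 7 at each level.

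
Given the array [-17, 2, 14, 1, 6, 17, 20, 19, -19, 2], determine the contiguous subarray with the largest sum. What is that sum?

Using Kadane's algorithm on [-17, 2, 14, 1, 6, 17, 20, 19, -19, 2]:

Scanning through the array:
Position 1 (value 2): max_ending_here = 2, max_so_far = 2
Position 2 (value 14): max_ending_here = 16, max_so_far = 16
Position 3 (value 1): max_ending_here = 17, max_so_far = 17
Position 4 (value 6): max_ending_here = 23, max_so_far = 23
Position 5 (value 17): max_ending_here = 40, max_so_far = 40
Position 6 (value 20): max_ending_here = 60, max_so_far = 60
Position 7 (value 19): max_ending_here = 79, max_so_far = 79
Position 8 (value -19): max_ending_here = 60, max_so_far = 79
Position 9 (value 2): max_ending_here = 62, max_so_far = 79

Maximum subarray: [2, 14, 1, 6, 17, 20, 19]
Maximum sum: 79

The maximum subarray is [2, 14, 1, 6, 17, 20, 19] with sum 79. This subarray runs from index 1 to index 7.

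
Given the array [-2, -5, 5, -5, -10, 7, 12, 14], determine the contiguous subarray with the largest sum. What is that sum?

Using Kadane's algorithm on [-2, -5, 5, -5, -10, 7, 12, 14]:

Scanning through the array:
Position 1 (value -5): max_ending_here = -5, max_so_far = -2
Position 2 (value 5): max_ending_here = 5, max_so_far = 5
Position 3 (value -5): max_ending_here = 0, max_so_far = 5
Position 4 (value -10): max_ending_here = -10, max_so_far = 5
Position 5 (value 7): max_ending_here = 7, max_so_far = 7
Position 6 (value 12): max_ending_here = 19, max_so_far = 19
Position 7 (value 14): max_ending_here = 33, max_so_far = 33

Maximum subarray: [7, 12, 14]
Maximum sum: 33

The maximum subarray is [7, 12, 14] with sum 33. This subarray runs from index 5 to index 7.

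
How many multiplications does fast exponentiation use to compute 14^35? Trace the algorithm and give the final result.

Computing 14^35 by squaring (build up from 14^1; each line after the first costs one multiplication):

14^1 = 14
14^2 = (14^1)^2 = 14^2 = 196
14^4 = (14^2)^2 = 196^2 = 38416
14^8 = (14^4)^2 = 38416^2 = 1475789056
14^16 = (14^8)^2 = 1475789056^2 = 2177953337809371136
14^17 = 14 * 14^16 = 14 * 2177953337809371136 = 30491346729331195904
14^34 = (14^17)^2 = 30491346729331195904^2 = 929722225368296217729286886758826377216
14^35 = 14 * 14^34 = 14 * 929722225368296217729286886758826377216 = 13016111155156147048210016414623569281024

Result: 13016111155156147048210016414623569281024
Multiplications needed: 7 (7 lines after 14^1)

14^35 = 13016111155156147048210016414623569281024. Using exponentiation by squaring, this requires 7 multiplications. The key idea: if the exponent is even, square the half-power; if odd, multiply by the base once.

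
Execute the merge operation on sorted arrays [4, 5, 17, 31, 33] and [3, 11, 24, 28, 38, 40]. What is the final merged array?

Merging process:

Compare 4 vs 3: take 3 from right. Merged: [3]
Compare 4 vs 11: take 4 from left. Merged: [3, 4]
Compare 5 vs 11: take 5 from left. Merged: [3, 4, 5]
Compare 17 vs 11: take 11 from right. Merged: [3, 4, 5, 11]
Compare 17 vs 24: take 17 from left. Merged: [3, 4, 5, 11, 17]
Compare 31 vs 24: take 24 from right. Merged: [3, 4, 5, 11, 17, 24]
Compare 31 vs 28: take 28 from right. Merged: [3, 4, 5, 11, 17, 24, 28]
Compare 31 vs 38: take 31 from left. Merged: [3, 4, 5, 11, 17, 24, 28, 31]
Compare 33 vs 38: take 33 from left. Merged: [3, 4, 5, 11, 17, 24, 28, 31, 33]
Append remaining from right: [38, 40]. Merged: [3, 4, 5, 11, 17, 24, 28, 31, 33, 38, 40]

Final merged array: [3, 4, 5, 11, 17, 24, 28, 31, 33, 38, 40]
Total comparisons: 9

The merged array is [3, 4, 5, 11, 17, 24, 28, 31, 33, 38, 40], requiring 9 comparisons. The merge step runs in O(n) time where n is the total number of elements.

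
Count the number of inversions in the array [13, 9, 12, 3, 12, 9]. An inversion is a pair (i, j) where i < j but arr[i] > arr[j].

Finding inversions in [13, 9, 12, 3, 12, 9]:

(0, 1): arr[0]=13 > arr[1]=9
(0, 2): arr[0]=13 > arr[2]=12
(0, 3): arr[0]=13 > arr[3]=3
(0, 4): arr[0]=13 > arr[4]=12
(0, 5): arr[0]=13 > arr[5]=9
(1, 3): arr[1]=9 > arr[3]=3
(2, 3): arr[2]=12 > arr[3]=3
(2, 5): arr[2]=12 > arr[5]=9
(4, 5): arr[4]=12 > arr[5]=9

Total inversions: 9

The array has 9 inversion(s): (0,1), (0,2), (0,3), (0,4), (0,5), (1,3), (2,3), (2,5), (4,5). Each pair (i,j) satisfies i < j and arr[i] > arr[j].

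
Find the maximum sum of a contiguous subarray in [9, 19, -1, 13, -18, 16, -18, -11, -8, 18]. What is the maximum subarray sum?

Using Kadane's algorithm on [9, 19, -1, 13, -18, 16, -18, -11, -8, 18]:

Scanning through the array:
Position 1 (value 19): max_ending_here = 28, max_so_far = 28
Position 2 (value -1): max_ending_here = 27, max_so_far = 28
Position 3 (value 13): max_ending_here = 40, max_so_far = 40
Position 4 (value -18): max_ending_here = 22, max_so_far = 40
Position 5 (value 16): max_ending_here = 38, max_so_far = 40
Position 6 (value -18): max_ending_here = 20, max_so_far = 40
Position 7 (value -11): max_ending_here = 9, max_so_far = 40
Position 8 (value -8): max_ending_here = 1, max_so_far = 40
Position 9 (value 18): max_ending_here = 19, max_so_far = 40

Maximum subarray: [9, 19, -1, 13]
Maximum sum: 40

The maximum subarray is [9, 19, -1, 13] with sum 40. This subarray runs from index 0 to index 3.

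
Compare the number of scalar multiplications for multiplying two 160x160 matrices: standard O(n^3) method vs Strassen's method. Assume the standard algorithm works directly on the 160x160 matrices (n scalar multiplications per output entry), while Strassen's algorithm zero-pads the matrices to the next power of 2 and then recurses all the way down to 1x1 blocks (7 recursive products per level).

Matrix multiplication for 160x160 matrices:

Strassen's algorithm requires power-of-2 dimensions. Pad 160x160 to 256x256 (next power of 2).

Standard algorithm: 160^3 = 4096000 multiplications
Strassen's algorithm: 7^(log2(256)) = 7^8 = 5764801 multiplications
Difference: 4096000 - 5764801 = -1668801 (Strassen uses MORE here due to padding overhead — for small or just-over-power-of-2 n, padding can outweigh the per-level savings)

Standard: 4096000 multiplications (160^3). Strassen: 5764801 multiplications (7^8, after padding to 256x256). Strassen reduces 8 recursive multiplications to 7 at each level.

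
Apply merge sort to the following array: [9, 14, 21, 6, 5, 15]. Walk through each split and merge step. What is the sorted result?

Merge sort trace:

Split: [9, 14, 21, 6, 5, 15] -> [9, 14, 21] and [6, 5, 15]
  Split: [9, 14, 21] -> [9] and [14, 21]
    Split: [14, 21] -> [14] and [21]
    Merge: [14] + [21] -> [14, 21]
  Merge: [9] + [14, 21] -> [9, 14, 21]
  Split: [6, 5, 15] -> [6] and [5, 15]
    Split: [5, 15] -> [5] and [15]
    Merge: [5] + [15] -> [5, 15]
  Merge: [6] + [5, 15] -> [5, 6, 15]
Merge: [9, 14, 21] + [5, 6, 15] -> [5, 6, 9, 14, 15, 21]

Final sorted array: [5, 6, 9, 14, 15, 21]

The merge sort proceeds by recursively splitting the array and merging sorted halves.
After all merges, the sorted array is [5, 6, 9, 14, 15, 21].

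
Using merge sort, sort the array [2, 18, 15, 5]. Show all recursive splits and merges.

Merge sort trace:

Split: [2, 18, 15, 5] -> [2, 18] and [15, 5]
  Split: [2, 18] -> [2] and [18]
  Merge: [2] + [18] -> [2, 18]
  Split: [15, 5] -> [15] and [5]
  Merge: [15] + [5] -> [5, 15]
Merge: [2, 18] + [5, 15] -> [2, 5, 15, 18]

Final sorted array: [2, 5, 15, 18]

The merge sort proceeds by recursively splitting the array and merging sorted halves.
After all merges, the sorted array is [2, 5, 15, 18].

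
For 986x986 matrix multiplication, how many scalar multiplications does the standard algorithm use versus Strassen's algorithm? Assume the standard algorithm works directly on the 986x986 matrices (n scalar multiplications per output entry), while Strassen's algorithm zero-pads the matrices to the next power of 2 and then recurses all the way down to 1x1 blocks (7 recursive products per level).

Matrix multiplication for 986x986 matrices:

Strassen's algorithm requires power-of-2 dimensions. Pad 986x986 to 1024x1024 (next power of 2).

Standard algorithm: 986^3 = 958585256 multiplications
Strassen's algorithm: 7^(log2(1024)) = 7^10 = 282475249 multiplications
Savings: 958585256 - 282475249 = 676110007 multiplications

Standard: 958585256 multiplications (986^3). Strassen: 282475249 multiplications (7^10, after padding to 1024x1024). Strassen reduces 8 recursive multiplications to 7 at each level.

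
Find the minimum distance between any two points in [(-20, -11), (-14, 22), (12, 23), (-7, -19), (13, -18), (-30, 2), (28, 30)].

Computing all pairwise distances among 7 points:

d((-20, -11), (-14, 22)) = 33.541
d((-20, -11), (12, 23)) = 46.6905
d((-20, -11), (-7, -19)) = 15.2643 <-- minimum
d((-20, -11), (13, -18)) = 33.7343
d((-20, -11), (-30, 2)) = 16.4012
d((-20, -11), (28, 30)) = 63.1269
d((-14, 22), (12, 23)) = 26.0192
d((-14, 22), (-7, -19)) = 41.5933
d((-14, 22), (13, -18)) = 48.2597
d((-14, 22), (-30, 2)) = 25.6125
d((-14, 22), (28, 30)) = 42.7551
d((12, 23), (-7, -19)) = 46.0977
d((12, 23), (13, -18)) = 41.0122
d((12, 23), (-30, 2)) = 46.9574
d((12, 23), (28, 30)) = 17.4642
d((-7, -19), (13, -18)) = 20.025
d((-7, -19), (-30, 2)) = 31.1448
d((-7, -19), (28, 30)) = 60.2163
d((13, -18), (-30, 2)) = 47.4236
d((13, -18), (28, 30)) = 50.2892
d((-30, 2), (28, 30)) = 64.405

Closest pair: (-20, -11) and (-7, -19) with distance 15.2643

The closest pair is (-20, -11) and (-7, -19) with Euclidean distance 15.2643. For 7 points, brute-force pairwise comparison is shown above. For large n, the divide-and-conquer algorithm (sort by x, recurse on halves, check the dividing strip) achieves O(n log n).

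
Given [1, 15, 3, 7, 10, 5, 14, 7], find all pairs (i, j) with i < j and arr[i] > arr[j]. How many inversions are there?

Finding inversions in [1, 15, 3, 7, 10, 5, 14, 7]:

(1, 2): arr[1]=15 > arr[2]=3
(1, 3): arr[1]=15 > arr[3]=7
(1, 4): arr[1]=15 > arr[4]=10
(1, 5): arr[1]=15 > arr[5]=5
(1, 6): arr[1]=15 > arr[6]=14
(1, 7): arr[1]=15 > arr[7]=7
(3, 5): arr[3]=7 > arr[5]=5
(4, 5): arr[4]=10 > arr[5]=5
(4, 7): arr[4]=10 > arr[7]=7
(6, 7): arr[6]=14 > arr[7]=7

Total inversions: 10

The array has 10 inversion(s): (1,2), (1,3), (1,4), (1,5), (1,6), (1,7), (3,5), (4,5), (4,7), (6,7). Each pair (i,j) satisfies i < j and arr[i] > arr[j].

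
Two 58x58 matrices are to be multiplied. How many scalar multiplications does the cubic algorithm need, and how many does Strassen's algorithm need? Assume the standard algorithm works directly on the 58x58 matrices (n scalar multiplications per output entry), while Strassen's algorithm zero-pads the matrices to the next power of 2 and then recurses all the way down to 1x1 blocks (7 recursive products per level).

Matrix multiplication for 58x58 matrices:

Strassen's algorithm requires power-of-2 dimensions. Pad 58x58 to 64x64 (next power of 2).

Standard algorithm: 58^3 = 195112 multiplications
Strassen's algorithm: 7^(log2(64)) = 7^6 = 117649 multiplications
Savings: 195112 - 117649 = 77463 multiplications

Standard: 195112 multiplications (58^3). Strassen: 117649 multiplications (7^6, after padding to 64x64). Strassen reduces 8 recursive multiplications to 7 at each level.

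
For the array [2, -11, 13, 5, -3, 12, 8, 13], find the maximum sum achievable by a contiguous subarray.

Using Kadane's algorithm on [2, -11, 13, 5, -3, 12, 8, 13]:

Scanning through the array:
Position 1 (value -11): max_ending_here = -9, max_so_far = 2
Position 2 (value 13): max_ending_here = 13, max_so_far = 13
Position 3 (value 5): max_ending_here = 18, max_so_far = 18
Position 4 (value -3): max_ending_here = 15, max_so_far = 18
Position 5 (value 12): max_ending_here = 27, max_so_far = 27
Position 6 (value 8): max_ending_here = 35, max_so_far = 35
Position 7 (value 13): max_ending_here = 48, max_so_far = 48

Maximum subarray: [13, 5, -3, 12, 8, 13]
Maximum sum: 48

The maximum subarray is [13, 5, -3, 12, 8, 13] with sum 48. This subarray runs from index 2 to index 7.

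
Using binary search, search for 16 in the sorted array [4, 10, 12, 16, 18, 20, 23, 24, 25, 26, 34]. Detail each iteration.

Binary search for 16 in [4, 10, 12, 16, 18, 20, 23, 24, 25, 26, 34]:

lo=0, hi=10, mid=5, arr[mid]=20 -> 20 > 16, search left half
lo=0, hi=4, mid=2, arr[mid]=12 -> 12 < 16, search right half
lo=3, hi=4, mid=3, arr[mid]=16 -> Found target at index 3!

Binary search finds 16 at index 3 after 3 comparisons. The search repeatedly halves the search space by comparing with the middle element.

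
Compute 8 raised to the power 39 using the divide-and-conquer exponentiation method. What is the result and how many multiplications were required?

Computing 8^39 by squaring (build up from 8^1; each line after the first costs one multiplication):

8^1 = 8
8^2 = (8^1)^2 = 8^2 = 64
8^4 = (8^2)^2 = 64^2 = 4096
8^8 = (8^4)^2 = 4096^2 = 16777216
8^9 = 8 * 8^8 = 8 * 16777216 = 134217728
8^18 = (8^9)^2 = 134217728^2 = 18014398509481984
8^19 = 8 * 8^18 = 8 * 18014398509481984 = 144115188075855872
8^38 = (8^19)^2 = 144115188075855872^2 = 20769187434139310514121985316880384
8^39 = 8 * 8^38 = 8 * 20769187434139310514121985316880384 = 166153499473114484112975882535043072

Result: 166153499473114484112975882535043072
Multiplications needed: 8 (8 lines after 8^1)

8^39 = 166153499473114484112975882535043072. Using exponentiation by squaring, this requires 8 multiplications. The key idea: if the exponent is even, square the half-power; if odd, multiply by the base once.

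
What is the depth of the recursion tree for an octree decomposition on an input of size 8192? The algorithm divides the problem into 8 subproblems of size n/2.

For divide and conquer with division factor 2:

Problem sizes at each level:
Level 0: 8192
Level 1: 4096
Level 2: 2048
Level 3: 1024
Level 4: 512
Level 5: 256
Level 6: 128
Level 7: 64
Level 8: 32
Level 9: 16
Level 10: 8
Level 11: 4
Level 12: 2
Level 13: 1

The root is level 0 and the size-1 base case is level 13 (the tree spans levels 0 through 13, i.e. 14 levels counting the root), so the depth is the number of divisions: log_2(8192) = 13

The recursion tree depth is log_2(8192) = 13. At each level, the problem size is divided by 2, so it takes 13 divisions to reduce to a base case of size 1. The algorithm makes 8 recursive calls at each level.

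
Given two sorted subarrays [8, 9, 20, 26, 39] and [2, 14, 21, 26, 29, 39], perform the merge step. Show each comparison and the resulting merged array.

Merging process:

Compare 8 vs 2: take 2 from right. Merged: [2]
Compare 8 vs 14: take 8 from left. Merged: [2, 8]
Compare 9 vs 14: take 9 from left. Merged: [2, 8, 9]
Compare 20 vs 14: take 14 from right. Merged: [2, 8, 9, 14]
Compare 20 vs 21: take 20 from left. Merged: [2, 8, 9, 14, 20]
Compare 26 vs 21: take 21 from right. Merged: [2, 8, 9, 14, 20, 21]
Compare 26 vs 26: take 26 from left. Merged: [2, 8, 9, 14, 20, 21, 26]
Compare 39 vs 26: take 26 from right. Merged: [2, 8, 9, 14, 20, 21, 26, 26]
Compare 39 vs 29: take 29 from right. Merged: [2, 8, 9, 14, 20, 21, 26, 26, 29]
Compare 39 vs 39: take 39 from left. Merged: [2, 8, 9, 14, 20, 21, 26, 26, 29, 39]
Append remaining from right: [39]. Merged: [2, 8, 9, 14, 20, 21, 26, 26, 29, 39, 39]

Final merged array: [2, 8, 9, 14, 20, 21, 26, 26, 29, 39, 39]
Total comparisons: 10

The merged array is [2, 8, 9, 14, 20, 21, 26, 26, 29, 39, 39], requiring 10 comparisons. The merge step runs in O(n) time where n is the total number of elements.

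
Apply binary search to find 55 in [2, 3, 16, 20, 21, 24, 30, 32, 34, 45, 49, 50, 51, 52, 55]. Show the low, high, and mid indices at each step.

Binary search for 55 in [2, 3, 16, 20, 21, 24, 30, 32, 34, 45, 49, 50, 51, 52, 55]:

lo=0, hi=14, mid=7, arr[mid]=32 -> 32 < 55, search right half
lo=8, hi=14, mid=11, arr[mid]=50 -> 50 < 55, search right half
lo=12, hi=14, mid=13, arr[mid]=52 -> 52 < 55, search right half
lo=14, hi=14, mid=14, arr[mid]=55 -> Found target at index 14!

Binary search finds 55 at index 14 after 4 comparisons. The search repeatedly halves the search space by comparing with the middle element.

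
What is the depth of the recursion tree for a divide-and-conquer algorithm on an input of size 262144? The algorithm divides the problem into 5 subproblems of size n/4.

For divide and conquer with division factor 4:

Problem sizes at each level:
Level 0: 262144
Level 1: 65536
Level 2: 16384
Level 3: 4096
Level 4: 1024
Level 5: 256
Level 6: 64
Level 7: 16
Level 8: 4
Level 9: 1

The root is level 0 and the size-1 base case is level 9 (the tree spans levels 0 through 9, i.e. 10 levels counting the root), so the depth is the number of divisions: log_4(262144) = 9

The recursion tree depth is log_4(262144) = 9. At each level, the problem size is divided by 4, so it takes 9 divisions to reduce to a base case of size 1. The algorithm makes 5 recursive calls at each level.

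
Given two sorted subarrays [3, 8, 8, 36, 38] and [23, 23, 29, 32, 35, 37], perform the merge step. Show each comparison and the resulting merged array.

Merging process:

Compare 3 vs 23: take 3 from left. Merged: [3]
Compare 8 vs 23: take 8 from left. Merged: [3, 8]
Compare 8 vs 23: take 8 from left. Merged: [3, 8, 8]
Compare 36 vs 23: take 23 from right. Merged: [3, 8, 8, 23]
Compare 36 vs 23: take 23 from right. Merged: [3, 8, 8, 23, 23]
Compare 36 vs 29: take 29 from right. Merged: [3, 8, 8, 23, 23, 29]
Compare 36 vs 32: take 32 from right. Merged: [3, 8, 8, 23, 23, 29, 32]
Compare 36 vs 35: take 35 from right. Merged: [3, 8, 8, 23, 23, 29, 32, 35]
Compare 36 vs 37: take 36 from left. Merged: [3, 8, 8, 23, 23, 29, 32, 35, 36]
Compare 38 vs 37: take 37 from right. Merged: [3, 8, 8, 23, 23, 29, 32, 35, 36, 37]
Append remaining from left: [38]. Merged: [3, 8, 8, 23, 23, 29, 32, 35, 36, 37, 38]

Final merged array: [3, 8, 8, 23, 23, 29, 32, 35, 36, 37, 38]
Total comparisons: 10

The merged array is [3, 8, 8, 23, 23, 29, 32, 35, 36, 37, 38], requiring 10 comparisons. The merge step runs in O(n) time where n is the total number of elements.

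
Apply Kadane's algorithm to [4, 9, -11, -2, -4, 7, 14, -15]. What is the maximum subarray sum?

Using Kadane's algorithm on [4, 9, -11, -2, -4, 7, 14, -15]:

Scanning through the array:
Position 1 (value 9): max_ending_here = 13, max_so_far = 13
Position 2 (value -11): max_ending_here = 2, max_so_far = 13
Position 3 (value -2): max_ending_here = 0, max_so_far = 13
Position 4 (value -4): max_ending_here = -4, max_so_far = 13
Position 5 (value 7): max_ending_here = 7, max_so_far = 13
Position 6 (value 14): max_ending_here = 21, max_so_far = 21
Position 7 (value -15): max_ending_here = 6, max_so_far = 21

Maximum subarray: [7, 14]
Maximum sum: 21

The maximum subarray is [7, 14] with sum 21. This subarray runs from index 5 to index 6.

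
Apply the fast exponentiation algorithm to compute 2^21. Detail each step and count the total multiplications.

Computing 2^21 by squaring (build up from 2^1; each line after the first costs one multiplication):

2^1 = 2
2^2 = (2^1)^2 = 2^2 = 4
2^4 = (2^2)^2 = 4^2 = 16
2^5 = 2 * 2^4 = 2 * 16 = 32
2^10 = (2^5)^2 = 32^2 = 1024
2^20 = (2^10)^2 = 1024^2 = 1048576
2^21 = 2 * 2^20 = 2 * 1048576 = 2097152

Result: 2097152
Multiplications needed: 6 (6 lines after 2^1)

2^21 = 2097152. Using exponentiation by squaring, this requires 6 multiplications. The key idea: if the exponent is even, square the half-power; if odd, multiply by the base once.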